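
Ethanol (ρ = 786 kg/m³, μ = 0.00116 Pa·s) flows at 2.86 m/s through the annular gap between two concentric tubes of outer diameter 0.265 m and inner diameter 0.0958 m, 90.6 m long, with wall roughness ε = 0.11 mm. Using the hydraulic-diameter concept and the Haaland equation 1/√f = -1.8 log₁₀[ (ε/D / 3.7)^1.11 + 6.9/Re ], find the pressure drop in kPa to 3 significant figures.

ΔP ≈ 32.4 kPa

Hydraulic diameter D_h = 4A/P = D_o - D_i = 0.265 - 0.0958 = 0.1692 m.
Re = ρVD_h/μ = 786·2.86·0.1692/0.00116 = 3.279e+05.
ε/D_h = 0.00011/0.1692 = 0.00065; Haaland gives 1/√f = -1.8 log₁₀[6.79e-05+2.1e-05] = 7.292, so f = 0.01881.
ΔP = f(L/D_h)(ρV²/2) = 0.01881·90.6/0.1692·3215 = 3.237e+04 Pa.
ΔP = 32.4 kPa.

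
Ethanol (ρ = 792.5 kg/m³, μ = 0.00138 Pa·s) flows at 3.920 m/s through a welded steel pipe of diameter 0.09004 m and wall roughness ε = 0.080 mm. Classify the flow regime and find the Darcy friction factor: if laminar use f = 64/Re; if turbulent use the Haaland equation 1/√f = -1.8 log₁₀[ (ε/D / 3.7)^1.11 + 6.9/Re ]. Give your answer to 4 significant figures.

Re = ρVD/μ = 792.5·3.92·0.09004/0.00138 = 2.027e+05.
Re > 4000 → turbulent. ε/D = 8e-05/0.09004 = 0.000888; Haaland: 1/√f = -1.8 log₁₀[9.6e-05 + 3.4e-05] = 6.995, so f = 0.02044.

f ≈ 0.02044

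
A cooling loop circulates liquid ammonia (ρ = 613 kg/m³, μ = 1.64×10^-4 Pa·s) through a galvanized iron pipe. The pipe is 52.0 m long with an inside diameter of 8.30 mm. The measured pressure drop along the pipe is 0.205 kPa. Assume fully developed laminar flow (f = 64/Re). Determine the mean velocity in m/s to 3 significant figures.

For laminar flow, f = 64/Re with Re = ρVD/μ, so Darcy-Weisbach reduces to ΔP = 32μLV/D². Solving for V: V = ΔP·D²/(32μL) = 205·(0.0083)²/(32·0.000164·52) = 0.05175 m/s.
Check: Re = ρVD/μ = 613·0.05175·0.0083/0.000164 = 1605 < 2300, so the laminar assumption holds.

V ≈ 0.0518 m/s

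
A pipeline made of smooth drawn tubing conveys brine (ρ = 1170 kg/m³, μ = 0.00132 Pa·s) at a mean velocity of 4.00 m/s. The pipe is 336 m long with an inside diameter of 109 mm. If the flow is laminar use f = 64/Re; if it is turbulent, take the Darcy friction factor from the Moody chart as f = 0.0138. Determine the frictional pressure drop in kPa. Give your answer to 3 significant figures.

Reynolds number Re = ρVD/μ = 1170 · 4 · 0.109 / 0.00132 = 3.865e+05.
Re > 4000 → turbulent; use the Moody-chart value f = 0.0138.
Darcy-Weisbach: ΔP = f(L/D)(ρV²/2) = 0.0138·(336/0.109)·(1170·4²/2) = 0.0138·3083·9360 = 3.982e+05 Pa.
ΔP = 3.982e+05 Pa = 398 kPa.

ΔP ≈ 398 kPa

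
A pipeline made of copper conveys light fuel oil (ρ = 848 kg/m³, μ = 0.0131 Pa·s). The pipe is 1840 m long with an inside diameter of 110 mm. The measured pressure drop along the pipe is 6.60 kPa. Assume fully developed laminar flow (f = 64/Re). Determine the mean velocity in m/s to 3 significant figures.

For laminar flow, f = 64/Re with Re = ρVD/μ, so Darcy-Weisbach reduces to ΔP = 32μLV/D². Solving for V: V = ΔP·D²/(32μL) = 6600·(0.11)²/(32·0.0131·1840) = 0.1035 m/s.
Check: Re = ρVD/μ = 848·0.1035·0.11/0.0131 = 737.2 < 2300, so the laminar assumption holds.

V ≈ 0.104 m/s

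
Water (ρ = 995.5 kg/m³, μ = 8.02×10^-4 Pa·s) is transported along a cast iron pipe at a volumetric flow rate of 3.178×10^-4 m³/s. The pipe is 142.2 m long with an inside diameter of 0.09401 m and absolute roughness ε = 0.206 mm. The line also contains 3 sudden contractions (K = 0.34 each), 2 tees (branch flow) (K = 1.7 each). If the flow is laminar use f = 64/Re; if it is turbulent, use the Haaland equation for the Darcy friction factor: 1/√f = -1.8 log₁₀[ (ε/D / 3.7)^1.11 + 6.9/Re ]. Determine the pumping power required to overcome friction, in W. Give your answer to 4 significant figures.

P ≈ 0.02109 W

Cross-sectional area A = πD²/4 = π(0.09401)²/4 = 0.006941 m²; mean velocity V = Q/A = 0.0003178/0.006941 = 0.04578 m/s.
Reynolds number Re = ρVD/μ = 995.5 · 0.04578 · 0.09401 / 0.000802 = 5343.
Re > 4000 → turbulent. Relative roughness ε/D = 0.000206/0.09401 = 0.00219. Haaland: 1/√f = -1.8 log₁₀[(0.00219/3.7)^1.11 + 6.9/5343] = -1.8 log₁₀[0.000261 + 0.00129] = 5.056, so f = 0.03912.
Total minor-loss coefficient ΣK = 3·0.34 + 2·1.7 = 4.42.
ΔP = [f·L/D + ΣK]·(ρV²/2) = [0.03912·142.2/0.09401 + 4.42]·(995.5·0.04578²/2) = [59.17 + 4.42]·1.043 = 66.35 Pa.
Pumping power P = QΔP = 0.0003178·66.35 = 0.021087 W = 0.02109 W.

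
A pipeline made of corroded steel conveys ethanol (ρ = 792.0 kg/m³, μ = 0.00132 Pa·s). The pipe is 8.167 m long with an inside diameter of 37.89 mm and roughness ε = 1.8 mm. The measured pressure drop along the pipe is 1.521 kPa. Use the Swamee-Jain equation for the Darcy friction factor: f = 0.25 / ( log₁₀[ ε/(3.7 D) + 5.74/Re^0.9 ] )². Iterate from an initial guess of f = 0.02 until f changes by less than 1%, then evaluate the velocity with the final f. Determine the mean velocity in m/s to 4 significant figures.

Rearranging Darcy-Weisbach: V = √(2·ΔP·D/(f·L·ρ)). With ε/D = 0.0018/0.03789 = 0.0475, iterate starting from f = 0.02:
  f = 0.02 → V = √(2·1521·0.03789/(0.02·8.167·792)) = 0.9439 m/s; Re = ρVD/μ = 2.146e+04; f → 0.07168
  f = 0.07168 → V = 0.4986 m/s; Re = 1.134e+04; f → 0.07305
  f = 0.07305 → V = 0.4939 m/s; Re = 1.123e+04; f → 0.07308
Converged (Δf/f < 1%). With the final f = 0.07308: V = √(2·1521·0.03789/(0.07308·8.167·792)) = 0.4938 m/s.

V ≈ 0.4938 m/s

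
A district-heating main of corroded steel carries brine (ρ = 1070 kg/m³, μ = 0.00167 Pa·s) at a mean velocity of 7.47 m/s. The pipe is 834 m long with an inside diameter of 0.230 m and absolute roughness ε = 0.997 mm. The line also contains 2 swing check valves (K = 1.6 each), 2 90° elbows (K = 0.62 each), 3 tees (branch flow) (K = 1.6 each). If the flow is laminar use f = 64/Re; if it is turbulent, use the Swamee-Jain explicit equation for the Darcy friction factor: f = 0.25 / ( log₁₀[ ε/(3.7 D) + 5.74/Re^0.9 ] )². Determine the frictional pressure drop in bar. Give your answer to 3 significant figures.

Reynolds number Re = ρVD/μ = 1070 · 7.47 · 0.23 / 0.00167 = 1.101e+06.
Re > 4000 → turbulent. Relative roughness ε/D = 0.000997/0.23 = 0.00433. Swamee-Jain: f = 0.25/(log₁₀[0.00433/3.7 + 5.74/1.101e+06^0.9])² = 0.25/(log₁₀[0.00117 + 2.1e-05])² = 0.25/(-2.924)² = 0.02925.
Total minor-loss coefficient ΣK = 2·1.6 + 2·0.62 + 3·1.6 = 9.24.
ΔP = [f·L/D + ΣK]·(ρV²/2) = [0.02925·834/0.23 + 9.24]·(1070·7.47²/2) = [106.1 + 9.24]·2.985e+04 = 3.442e+06 Pa.
ΔP = 3.442e+06 Pa = 34.4 bar.

ΔP ≈ 34.4 bar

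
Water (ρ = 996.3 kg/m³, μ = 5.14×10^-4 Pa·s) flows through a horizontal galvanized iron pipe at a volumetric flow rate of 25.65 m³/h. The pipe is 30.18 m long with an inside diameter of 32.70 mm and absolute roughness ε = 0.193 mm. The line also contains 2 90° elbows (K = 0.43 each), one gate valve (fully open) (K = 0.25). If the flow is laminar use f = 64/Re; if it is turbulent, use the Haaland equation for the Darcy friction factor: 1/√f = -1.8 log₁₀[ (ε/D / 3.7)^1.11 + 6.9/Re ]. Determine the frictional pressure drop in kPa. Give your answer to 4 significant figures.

Q = 25.65 m³/h = 25.65/3600 = 0.007125 m³/s.
Cross-sectional area A = πD²/4 = π(0.0327)²/4 = 0.0008398 m²; mean velocity V = Q/A = 0.007125/0.0008398 = 8.484 m/s.
Reynolds number Re = ρVD/μ = 996.3 · 8.484 · 0.0327 / 0.000514 = 5.377e+05.
Re > 4000 → turbulent. Relative roughness ε/D = 0.000193/0.0327 = 0.0059. Haaland: 1/√f = -1.8 log₁₀[(0.0059/3.7)^1.11 + 6.9/5.377e+05] = -1.8 log₁₀[0.000785 + 1.28e-05] = 5.576, so f = 0.03216.
Total minor-loss coefficient ΣK = 2·0.43 + 1·0.25 = 1.11.
ΔP = [f·L/D + ΣK]·(ρV²/2) = [0.03216·30.18/0.0327 + 1.11]·(996.3·8.484²/2) = [29.68 + 1.11]·3.586e+04 = 1.104e+06 Pa.
ΔP = 1.104e+06 Pa = 1104 kPa.

ΔP ≈ 1104 kPa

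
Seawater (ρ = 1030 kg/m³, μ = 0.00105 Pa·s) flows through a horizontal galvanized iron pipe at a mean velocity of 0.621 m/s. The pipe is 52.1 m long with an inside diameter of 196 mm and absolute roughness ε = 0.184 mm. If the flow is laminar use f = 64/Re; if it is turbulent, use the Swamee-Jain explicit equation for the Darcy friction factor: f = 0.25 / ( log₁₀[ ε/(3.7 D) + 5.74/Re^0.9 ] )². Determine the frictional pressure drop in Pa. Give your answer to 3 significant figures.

ΔP ≈ 1150 Pa

Reynolds number Re = ρVD/μ = 1030 · 0.621 · 0.196 / 0.00105 = 1.194e+05.
Re > 4000 → turbulent. Relative roughness ε/D = 0.000184/0.196 = 0.000939. Swamee-Jain: f = 0.25/(log₁₀[0.000939/3.7 + 5.74/1.194e+05^0.9])² = 0.25/(log₁₀[0.000254 + 0.000155])² = 0.25/(-3.389)² = 0.02177.
Darcy-Weisbach: ΔP = f(L/D)(ρV²/2) = 0.02177·(52.1/0.196)·(1030·0.621²/2) = 0.02177·265.8·198.6 = 1149 Pa.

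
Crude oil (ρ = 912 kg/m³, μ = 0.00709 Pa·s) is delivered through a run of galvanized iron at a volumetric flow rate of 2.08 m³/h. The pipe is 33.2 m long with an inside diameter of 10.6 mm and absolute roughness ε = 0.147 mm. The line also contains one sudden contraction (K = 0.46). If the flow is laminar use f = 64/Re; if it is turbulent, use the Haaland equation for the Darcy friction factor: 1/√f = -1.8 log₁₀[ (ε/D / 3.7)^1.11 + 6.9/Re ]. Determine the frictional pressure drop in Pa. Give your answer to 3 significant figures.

Q = 2.08 m³/h = 2.08/3600 = 0.0005778 m³/s.
Cross-sectional area A = πD²/4 = π(0.0106)²/4 = 8.825e-05 m²; mean velocity V = Q/A = 0.0005778/8.825e-05 = 6.547 m/s.
Reynolds number Re = ρVD/μ = 912 · 6.547 · 0.0106 / 0.00709 = 8927.
Re > 4000 → turbulent. Relative roughness ε/D = 0.000147/0.0106 = 0.0139. Haaland: 1/√f = -1.8 log₁₀[(0.0139/3.7)^1.11 + 6.9/8927] = -1.8 log₁₀[0.00203 + 0.000773] = 4.595, so f = 0.04736.
Total minor-loss coefficient ΣK = 1·0.46 = 0.46.
ΔP = [f·L/D + ΣK]·(ρV²/2) = [0.04736·33.2/0.0106 + 0.46]·(912·6.547²/2) = [148.3 + 0.46]·1.955e+04 = 2.909e+06 Pa.

ΔP ≈ 2.91×10^6 Pa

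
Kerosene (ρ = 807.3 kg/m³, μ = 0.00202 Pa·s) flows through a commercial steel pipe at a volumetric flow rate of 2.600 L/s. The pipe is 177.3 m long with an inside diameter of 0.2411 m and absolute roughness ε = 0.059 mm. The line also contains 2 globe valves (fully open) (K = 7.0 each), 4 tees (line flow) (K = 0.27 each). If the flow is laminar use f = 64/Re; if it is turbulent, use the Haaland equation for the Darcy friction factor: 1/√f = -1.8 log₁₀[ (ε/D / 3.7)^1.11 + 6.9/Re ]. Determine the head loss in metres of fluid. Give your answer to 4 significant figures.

Q = 2.600 L/s = 2.600/1000 = 0.0026 m³/s.
Cross-sectional area A = πD²/4 = π(0.2411)²/4 = 0.04565 m²; mean velocity V = Q/A = 0.0026/0.04565 = 0.05695 m/s.
Reynolds number Re = ρVD/μ = 807.3 · 0.05695 · 0.2411 / 0.00202 = 5487.
Re > 4000 → turbulent. Relative roughness ε/D = 5.9e-05/0.2411 = 0.000245. Haaland: 1/√f = -1.8 log₁₀[(0.000245/3.7)^1.11 + 6.9/5487] = -1.8 log₁₀[2.29e-05 + 0.00126] = 5.207, so f = 0.03689.
Total minor-loss coefficient ΣK = 2·7 + 4·0.27 = 15.1.
ΔP = [f·L/D + ΣK]·(ρV²/2) = [0.03689·177.3/0.2411 + 15.1]·(807.3·0.05695²/2) = [27.12 + 15.1]·1.309 = 55.25 Pa.
Head loss h_f = ΔP/(ρg) = 55.25/(807.3·9.81) = 0.006977 m.

h_f ≈ 0.006977 m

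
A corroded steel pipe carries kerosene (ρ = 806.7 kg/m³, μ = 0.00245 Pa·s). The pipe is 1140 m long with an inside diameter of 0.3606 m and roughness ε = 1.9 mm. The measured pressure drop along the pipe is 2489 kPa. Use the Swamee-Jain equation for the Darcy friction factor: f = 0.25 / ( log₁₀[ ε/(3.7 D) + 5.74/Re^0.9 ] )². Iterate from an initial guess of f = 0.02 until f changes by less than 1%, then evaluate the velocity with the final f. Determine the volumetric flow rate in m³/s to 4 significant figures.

Q ≈ 0.8102 m³/s

Rearranging Darcy-Weisbach: V = √(2·ΔP·D/(f·L·ρ)). With ε/D = 0.0019/0.3606 = 0.00527, iterate starting from f = 0.02:
  f = 0.02 → V = √(2·2.489e+06·0.3606/(0.02·1140·806.7)) = 9.879 m/s; Re = ρVD/μ = 1.173e+06; f → 0.03099
  f = 0.03099 → V = 7.937 m/s; Re = 9.424e+05; f → 0.03101
Converged (Δf/f < 1%). With the final f = 0.03101: V = √(2·2.489e+06·0.3606/(0.03101·1140·806.7)) = 7.933 m/s.
Q = V·A = 7.933·(π/4·0.3606²) = 0.8102 m³/s = 0.8102 m³/s.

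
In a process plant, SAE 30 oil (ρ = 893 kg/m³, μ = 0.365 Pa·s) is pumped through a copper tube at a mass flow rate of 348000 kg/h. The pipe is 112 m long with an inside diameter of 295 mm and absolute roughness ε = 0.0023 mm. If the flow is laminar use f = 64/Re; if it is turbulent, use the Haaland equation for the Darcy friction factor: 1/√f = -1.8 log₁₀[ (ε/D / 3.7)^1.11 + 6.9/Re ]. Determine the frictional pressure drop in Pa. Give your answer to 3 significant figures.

ΔP ≈ 23800 Pa

ṁ = 348000 kg/h = 348000/3600 = 96.67 kg/s.
A = πD²/4 = π(0.295)²/4 = 0.06835 m²; mean velocity V = ṁ/(ρA) = 96.67/(893 · 0.06835) = 1.584 m/s.
Reynolds number Re = ρVD/μ = 893 · 1.584 · 0.295 / 0.365 = 1143.
Re < 2300 → laminar flow, so f = 64/Re = 64/1143 = 0.05599 (the turbulent correlation is not needed).
Darcy-Weisbach: ΔP = f(L/D)(ρV²/2) = 0.05599·(112/0.295)·(893·1.584²/2) = 0.05599·379.7·1120 = 2.381e+04 Pa.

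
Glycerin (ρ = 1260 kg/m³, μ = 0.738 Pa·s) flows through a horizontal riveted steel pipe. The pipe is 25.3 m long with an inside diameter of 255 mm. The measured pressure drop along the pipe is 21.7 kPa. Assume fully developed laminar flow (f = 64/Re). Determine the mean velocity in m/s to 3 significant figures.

For laminar flow, f = 64/Re with Re = ρVD/μ, so Darcy-Weisbach reduces to ΔP = 32μLV/D². Solving for V: V = ΔP·D²/(32μL) = 2.17e+04·(0.255)²/(32·0.738·25.3) = 2.362 m/s.
Check: Re = ρVD/μ = 1260·2.362·0.255/0.738 = 1028 < 2300, so the laminar assumption holds.

V ≈ 2.36 m/s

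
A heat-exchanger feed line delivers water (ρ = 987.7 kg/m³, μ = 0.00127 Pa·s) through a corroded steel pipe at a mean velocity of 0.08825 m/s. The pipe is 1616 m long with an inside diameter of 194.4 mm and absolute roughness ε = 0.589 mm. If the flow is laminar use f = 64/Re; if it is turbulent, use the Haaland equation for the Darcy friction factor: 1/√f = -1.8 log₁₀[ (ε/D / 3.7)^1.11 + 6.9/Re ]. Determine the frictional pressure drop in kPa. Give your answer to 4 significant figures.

ΔP ≈ 1.061 kPa

Reynolds number Re = ρVD/μ = 987.7 · 0.08825 · 0.1944 / 0.00127 = 1.334e+04.
Re > 4000 → turbulent. Relative roughness ε/D = 0.000589/0.1944 = 0.00303. Haaland: 1/√f = -1.8 log₁₀[(0.00303/3.7)^1.11 + 6.9/1.334e+04] = -1.8 log₁₀[0.000375 + 0.000517] = 5.489, so f = 0.03318.
Darcy-Weisbach: ΔP = f(L/D)(ρV²/2) = 0.03318·(1616/0.1944)·(987.7·0.08825²/2) = 0.03318·8313·3.846 = 1061 Pa.
ΔP = 1061 Pa = 1.061 kPa.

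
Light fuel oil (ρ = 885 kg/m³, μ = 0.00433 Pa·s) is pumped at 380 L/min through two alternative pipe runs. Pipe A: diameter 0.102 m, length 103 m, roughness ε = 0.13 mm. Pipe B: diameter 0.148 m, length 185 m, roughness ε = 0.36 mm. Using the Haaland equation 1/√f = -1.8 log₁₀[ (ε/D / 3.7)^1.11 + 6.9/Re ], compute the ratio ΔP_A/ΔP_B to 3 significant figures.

ΔP_A/ΔP_B ≈ 3.14

Pipe A: V = Q/A = 0.006333/0.008171 = 0.7751 m/s; Re = 1.616e+04; ε/D = 0.00127; Haaland → f = 0.02933; ΔP_A = f(L/D)(ρV²/2) = 7873 Pa.
Pipe B: V = Q/A = 0.006333/0.0172 = 0.3681 m/s; Re = 1.114e+04; ε/D = 0.00243; Haaland → f = 0.03341; ΔP_B = f(L/D)(ρV²/2) = 2505 Pa.
ΔP_A/ΔP_B = 7873/2505 = 3.14.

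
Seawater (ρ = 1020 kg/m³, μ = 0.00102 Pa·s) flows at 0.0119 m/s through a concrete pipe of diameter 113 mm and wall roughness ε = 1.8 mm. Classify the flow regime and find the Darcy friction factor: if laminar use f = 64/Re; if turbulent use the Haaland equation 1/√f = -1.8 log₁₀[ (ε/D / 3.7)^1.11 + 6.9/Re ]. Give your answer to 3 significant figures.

Re = ρVD/μ = 1020·0.0119·0.113/0.00102 = 1345.
Re < 2300 → laminar, so f = 64/Re = 0.04759 (roughness is irrelevant in laminar flow).

f ≈ 0.0476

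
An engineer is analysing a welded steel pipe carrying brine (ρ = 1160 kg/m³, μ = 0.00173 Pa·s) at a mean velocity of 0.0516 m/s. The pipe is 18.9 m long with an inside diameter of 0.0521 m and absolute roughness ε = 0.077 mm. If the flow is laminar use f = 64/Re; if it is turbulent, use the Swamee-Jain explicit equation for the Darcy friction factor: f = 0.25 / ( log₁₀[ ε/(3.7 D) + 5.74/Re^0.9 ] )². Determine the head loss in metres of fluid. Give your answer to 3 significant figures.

Reynolds number Re = ρVD/μ = 1160 · 0.0516 · 0.0521 / 0.00173 = 1803.
Re < 2300 → laminar flow, so f = 64/Re = 64/1803 = 0.0355 (the turbulent correlation is not needed).
Darcy-Weisbach: ΔP = f(L/D)(ρV²/2) = 0.0355·(18.9/0.0521)·(1160·0.0516²/2) = 0.0355·362.8·1.544 = 19.89 Pa.
Head loss h_f = ΔP/(ρg) = 19.89/(1160·9.81) = 0.00175 m.

h_f ≈ 0.00175 m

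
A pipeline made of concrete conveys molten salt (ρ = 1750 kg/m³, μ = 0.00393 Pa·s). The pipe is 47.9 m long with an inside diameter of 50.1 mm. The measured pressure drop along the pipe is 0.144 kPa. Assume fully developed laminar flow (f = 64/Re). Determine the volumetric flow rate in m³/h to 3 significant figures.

For laminar flow, f = 64/Re with Re = ρVD/μ, so Darcy-Weisbach reduces to ΔP = 32μLV/D². Solving for V: V = ΔP·D²/(32μL) = 144·(0.0501)²/(32·0.00393·47.9) = 0.06 m/s.
Check: Re = ρVD/μ = 1750·0.06·0.0501/0.00393 = 1339 < 2300, so the laminar assumption holds.
Q = V·A = 0.06·(π/4·0.0501²) = 0.0001183 m³/s = 0.426 m³/h.

Q ≈ 0.426 m³/h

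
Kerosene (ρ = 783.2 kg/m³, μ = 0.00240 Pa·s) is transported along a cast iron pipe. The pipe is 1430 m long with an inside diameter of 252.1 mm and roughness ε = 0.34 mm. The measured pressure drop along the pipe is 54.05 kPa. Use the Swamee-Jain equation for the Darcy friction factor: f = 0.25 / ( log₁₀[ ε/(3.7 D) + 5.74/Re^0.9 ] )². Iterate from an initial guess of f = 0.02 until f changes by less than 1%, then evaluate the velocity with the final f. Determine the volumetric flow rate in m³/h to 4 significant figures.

Rearranging Darcy-Weisbach: V = √(2·ΔP·D/(f·L·ρ)). With ε/D = 0.00034/0.2521 = 0.00135, iterate starting from f = 0.02:
  f = 0.02 → V = √(2·5.405e+04·0.2521/(0.02·1430·783.2)) = 1.103 m/s; Re = ρVD/μ = 9.074e+04; f → 0.02367
  f = 0.02367 → V = 1.014 m/s; Re = 8.341e+04; f → 0.02385
Converged (Δf/f < 1%). With the final f = 0.02385: V = √(2·5.405e+04·0.2521/(0.02385·1430·783.2)) = 1.01 m/s.
Q = V·A = 1.01·(π/4·0.2521²) = 0.05042 m³/s = 181.5 m³/h.

Q ≈ 181.5 m³/h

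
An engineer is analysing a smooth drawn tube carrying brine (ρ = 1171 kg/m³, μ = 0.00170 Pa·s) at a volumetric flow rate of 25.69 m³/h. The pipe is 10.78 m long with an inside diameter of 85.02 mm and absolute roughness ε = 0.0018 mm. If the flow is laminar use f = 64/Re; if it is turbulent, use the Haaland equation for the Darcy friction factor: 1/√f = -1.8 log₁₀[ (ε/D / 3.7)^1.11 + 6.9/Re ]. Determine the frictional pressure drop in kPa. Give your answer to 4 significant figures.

Q = 25.69 m³/h = 25.69/3600 = 0.007136 m³/s.
Cross-sectional area A = πD²/4 = π(0.08502)²/4 = 0.005677 m²; mean velocity V = Q/A = 0.007136/0.005677 = 1.257 m/s.
Reynolds number Re = ρVD/μ = 1171 · 1.257 · 0.08502 / 0.0017 = 7.361e+04.
Re > 4000 → turbulent. Relative roughness ε/D = 1.8e-06/0.08502 = 2.12e-05. Haaland: 1/√f = -1.8 log₁₀[(2.12e-05/3.7)^1.11 + 6.9/7.361e+04] = -1.8 log₁₀[1.52e-06 + 9.37e-05] = 7.238, so f = 0.01909.
Darcy-Weisbach: ΔP = f(L/D)(ρV²/2) = 0.01909·(10.78/0.08502)·(1171·1.257²/2) = 0.01909·126.8·925.1 = 2239 Pa.
ΔP = 2239 Pa = 2.239 kPa.

ΔP ≈ 2.239 kPa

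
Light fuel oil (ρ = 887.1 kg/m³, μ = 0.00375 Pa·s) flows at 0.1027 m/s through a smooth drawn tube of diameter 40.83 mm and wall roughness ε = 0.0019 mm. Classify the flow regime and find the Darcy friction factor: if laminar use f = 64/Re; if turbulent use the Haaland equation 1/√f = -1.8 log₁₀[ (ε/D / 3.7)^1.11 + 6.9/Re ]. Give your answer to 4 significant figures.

f ≈ 0.06452

Re = ρVD/μ = 887.1·0.1027·0.04083/0.00375 = 992.
Re < 2300 → laminar, so f = 64/Re = 0.06452 (roughness is irrelevant in laminar flow).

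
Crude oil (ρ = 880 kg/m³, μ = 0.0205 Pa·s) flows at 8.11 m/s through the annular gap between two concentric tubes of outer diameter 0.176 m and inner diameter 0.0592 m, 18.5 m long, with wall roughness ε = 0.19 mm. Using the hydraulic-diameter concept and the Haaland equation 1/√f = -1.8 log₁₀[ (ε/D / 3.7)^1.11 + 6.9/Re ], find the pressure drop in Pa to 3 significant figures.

ΔP ≈ 119000 Pa

Hydraulic diameter D_h = 4A/P = D_o - D_i = 0.176 - 0.0592 = 0.1168 m.
Re = ρVD_h/μ = 880·8.11·0.1168/0.0205 = 4.066e+04.
ε/D_h = 0.00019/0.1168 = 0.00163; Haaland gives 1/√f = -1.8 log₁₀[0.000188+0.00017] = 6.204, so f = 0.02598.
ΔP = f(L/D_h)(ρV²/2) = 0.02598·18.5/0.1168·2.894e+04 = 1.191e+05 Pa.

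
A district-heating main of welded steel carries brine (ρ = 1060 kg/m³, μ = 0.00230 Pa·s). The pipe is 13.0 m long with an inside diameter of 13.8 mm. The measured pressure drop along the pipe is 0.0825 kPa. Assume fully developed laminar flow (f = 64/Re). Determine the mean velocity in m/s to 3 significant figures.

For laminar flow, f = 64/Re with Re = ρVD/μ, so Darcy-Weisbach reduces to ΔP = 32μLV/D². Solving for V: V = ΔP·D²/(32μL) = 82.5·(0.0138)²/(32·0.0023·13) = 0.01642 m/s.
Check: Re = ρVD/μ = 1060·0.01642·0.0138/0.0023 = 104.4 < 2300, so the laminar assumption holds.

V ≈ 0.0164 m/s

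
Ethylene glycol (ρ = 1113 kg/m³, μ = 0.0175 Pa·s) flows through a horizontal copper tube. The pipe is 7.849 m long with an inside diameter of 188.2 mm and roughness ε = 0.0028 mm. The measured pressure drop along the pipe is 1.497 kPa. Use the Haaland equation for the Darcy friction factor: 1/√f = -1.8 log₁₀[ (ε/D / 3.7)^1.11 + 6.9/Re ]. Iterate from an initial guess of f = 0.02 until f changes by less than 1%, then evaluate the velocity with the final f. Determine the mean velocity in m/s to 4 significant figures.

Rearranging Darcy-Weisbach: V = √(2·ΔP·D/(f·L·ρ)). With ε/D = 2.8e-06/0.1882 = 1.49e-05, iterate starting from f = 0.02:
  f = 0.02 → V = √(2·1497·0.1882/(0.02·7.849·1113)) = 1.796 m/s; Re = ρVD/μ = 2.15e+04; f → 0.02531
  f = 0.02531 → V = 1.596 m/s; Re = 1.911e+04; f → 0.02606
  f = 0.02606 → V = 1.573 m/s; Re = 1.883e+04; f → 0.02616
Converged (Δf/f < 1%). With the final f = 0.02616: V = √(2·1497·0.1882/(0.02616·7.849·1113)) = 1.57 m/s.

V ≈ 1.570 m/s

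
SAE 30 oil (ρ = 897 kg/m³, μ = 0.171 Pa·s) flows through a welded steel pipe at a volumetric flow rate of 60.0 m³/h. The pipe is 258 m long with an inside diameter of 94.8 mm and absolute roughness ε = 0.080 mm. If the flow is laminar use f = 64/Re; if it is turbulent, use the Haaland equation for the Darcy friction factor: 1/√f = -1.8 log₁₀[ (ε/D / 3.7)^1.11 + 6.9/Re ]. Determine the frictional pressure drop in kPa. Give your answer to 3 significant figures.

ΔP ≈ 371 kPa

Q = 60.0 m³/h = 60.0/3600 = 0.01667 m³/s.
Cross-sectional area A = πD²/4 = π(0.0948)²/4 = 0.007058 m²; mean velocity V = Q/A = 0.01667/0.007058 = 2.361 m/s.
Reynolds number Re = ρVD/μ = 897 · 2.361 · 0.0948 / 0.171 = 1174.
Re < 2300 → laminar flow, so f = 64/Re = 64/1174 = 0.0545 (the turbulent correlation is not needed).
Darcy-Weisbach: ΔP = f(L/D)(ρV²/2) = 0.0545·(258/0.0948)·(897·2.361²/2) = 0.0545·2722·2501 = 3.709e+05 Pa.
ΔP = 3.709e+05 Pa = 371 kPa.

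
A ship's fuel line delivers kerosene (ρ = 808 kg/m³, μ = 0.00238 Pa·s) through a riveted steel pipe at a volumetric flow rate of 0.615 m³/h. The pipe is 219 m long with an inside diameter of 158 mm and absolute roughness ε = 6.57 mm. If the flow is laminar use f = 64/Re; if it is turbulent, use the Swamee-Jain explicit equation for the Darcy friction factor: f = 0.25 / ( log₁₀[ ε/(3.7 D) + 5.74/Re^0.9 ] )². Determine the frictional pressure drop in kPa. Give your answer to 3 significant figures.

Q = 0.615 m³/h = 0.615/3600 = 0.0001708 m³/s.
Cross-sectional area A = πD²/4 = π(0.158)²/4 = 0.01961 m²; mean velocity V = Q/A = 0.0001708/0.01961 = 0.008713 m/s.
Reynolds number Re = ρVD/μ = 808 · 0.008713 · 0.158 / 0.00238 = 467.4.
Re < 2300 → laminar flow, so f = 64/Re = 64/467.4 = 0.1369 (the turbulent correlation is not needed).
Darcy-Weisbach: ΔP = f(L/D)(ρV²/2) = 0.1369·(219/0.158)·(808·0.008713²/2) = 0.1369·1386·0.03067 = 5.821 Pa.
ΔP = 5.821 Pa = 0.00582 kPa.

ΔP ≈ 0.00582 kPa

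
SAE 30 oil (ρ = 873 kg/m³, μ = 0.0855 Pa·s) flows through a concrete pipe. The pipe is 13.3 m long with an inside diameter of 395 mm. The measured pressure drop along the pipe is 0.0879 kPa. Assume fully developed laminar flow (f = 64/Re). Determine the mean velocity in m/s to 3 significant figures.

V ≈ 0.377 m/s

For laminar flow, f = 64/Re with Re = ρVD/μ, so Darcy-Weisbach reduces to ΔP = 32μLV/D². Solving for V: V = ΔP·D²/(32μL) = 87.9·(0.395)²/(32·0.0855·13.3) = 0.3769 m/s.
Check: Re = ρVD/μ = 873·0.3769·0.395/0.0855 = 1520 < 2300, so the laminar assumption holds.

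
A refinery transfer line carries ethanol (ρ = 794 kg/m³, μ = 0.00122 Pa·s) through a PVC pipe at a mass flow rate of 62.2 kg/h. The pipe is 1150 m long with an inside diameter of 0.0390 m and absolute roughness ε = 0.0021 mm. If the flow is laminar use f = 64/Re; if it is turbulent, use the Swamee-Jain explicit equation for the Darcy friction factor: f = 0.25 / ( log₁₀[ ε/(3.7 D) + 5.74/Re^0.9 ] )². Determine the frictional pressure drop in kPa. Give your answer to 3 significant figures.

ṁ = 62.2 kg/h = 62.2/3600 = 0.01728 kg/s.
A = πD²/4 = π(0.039)²/4 = 0.001195 m²; mean velocity V = ṁ/(ρA) = 0.01728/(794 · 0.001195) = 0.01822 m/s.
Reynolds number Re = ρVD/μ = 794 · 0.01822 · 0.039 / 0.00122 = 462.4.
Re < 2300 → laminar flow, so f = 64/Re = 64/462.4 = 0.1384 (the turbulent correlation is not needed).
Darcy-Weisbach: ΔP = f(L/D)(ρV²/2) = 0.1384·(1150/0.039)·(794·0.01822²/2) = 0.1384·2.949e+04·0.1317 = 537.7 Pa.
ΔP = 537.7 Pa = 0.538 kPa.

ΔP ≈ 0.538 kPa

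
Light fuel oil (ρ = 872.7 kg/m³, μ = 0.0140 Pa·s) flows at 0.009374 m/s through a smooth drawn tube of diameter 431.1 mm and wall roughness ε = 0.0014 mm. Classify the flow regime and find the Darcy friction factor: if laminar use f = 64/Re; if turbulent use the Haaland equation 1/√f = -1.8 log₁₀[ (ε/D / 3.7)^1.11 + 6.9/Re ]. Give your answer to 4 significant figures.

f ≈ 0.2541

Re = ρVD/μ = 872.7·0.009374·0.4311/0.014 = 251.9.
Re < 2300 → laminar, so f = 64/Re = 0.2541 (roughness is irrelevant in laminar flow).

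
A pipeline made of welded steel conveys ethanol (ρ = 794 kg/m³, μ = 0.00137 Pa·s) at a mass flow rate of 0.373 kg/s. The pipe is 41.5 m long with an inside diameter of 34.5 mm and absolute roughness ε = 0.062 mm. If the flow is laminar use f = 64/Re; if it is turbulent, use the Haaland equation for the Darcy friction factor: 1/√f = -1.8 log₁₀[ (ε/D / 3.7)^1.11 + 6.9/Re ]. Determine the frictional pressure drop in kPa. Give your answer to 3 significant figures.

A = πD²/4 = π(0.0345)²/4 = 0.0009348 m²; mean velocity V = ṁ/(ρA) = 0.373/(794 · 0.0009348) = 0.5025 m/s.
Reynolds number Re = ρVD/μ = 794 · 0.5025 · 0.0345 / 0.00137 = 1.005e+04.
Re > 4000 → turbulent. Relative roughness ε/D = 6.2e-05/0.0345 = 0.0018. Haaland: 1/√f = -1.8 log₁₀[(0.0018/3.7)^1.11 + 6.9/1.005e+04] = -1.8 log₁₀[0.00021 + 0.000687] = 5.485, so f = 0.03323.
Darcy-Weisbach: ΔP = f(L/D)(ρV²/2) = 0.03323·(41.5/0.0345)·(794·0.5025²/2) = 0.03323·1203·100.3 = 4008 Pa.
ΔP = 4008 Pa = 4.01 kPa.

ΔP ≈ 4.01 kPa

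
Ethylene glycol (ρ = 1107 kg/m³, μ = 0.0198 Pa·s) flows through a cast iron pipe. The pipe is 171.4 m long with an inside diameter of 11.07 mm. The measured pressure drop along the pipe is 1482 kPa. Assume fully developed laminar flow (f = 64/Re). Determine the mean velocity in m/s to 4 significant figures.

For laminar flow, f = 64/Re with Re = ρVD/μ, so Darcy-Weisbach reduces to ΔP = 32μLV/D². Solving for V: V = ΔP·D²/(32μL) = 1.482e+06·(0.01107)²/(32·0.0198·171.4) = 1.672 m/s.
Check: Re = ρVD/μ = 1107·1.672·0.01107/0.0198 = 1035 < 2300, so the laminar assumption holds.

V ≈ 1.672 m/s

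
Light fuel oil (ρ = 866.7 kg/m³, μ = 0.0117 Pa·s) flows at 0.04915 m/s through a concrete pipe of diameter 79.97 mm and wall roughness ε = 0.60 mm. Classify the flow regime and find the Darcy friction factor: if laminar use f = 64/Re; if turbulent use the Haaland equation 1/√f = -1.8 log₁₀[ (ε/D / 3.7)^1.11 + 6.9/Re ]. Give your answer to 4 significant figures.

Re = ρVD/μ = 866.7·0.04915·0.07997/0.0117 = 291.2.
Re < 2300 → laminar, so f = 64/Re = 0.2198 (roughness is irrelevant in laminar flow).

f ≈ 0.2198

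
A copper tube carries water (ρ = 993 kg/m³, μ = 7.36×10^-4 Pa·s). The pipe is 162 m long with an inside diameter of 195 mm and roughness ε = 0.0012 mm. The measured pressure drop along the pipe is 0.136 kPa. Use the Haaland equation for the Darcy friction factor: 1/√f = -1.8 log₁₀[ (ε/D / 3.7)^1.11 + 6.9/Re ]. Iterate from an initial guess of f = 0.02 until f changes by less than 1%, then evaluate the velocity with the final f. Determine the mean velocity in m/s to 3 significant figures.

V ≈ 0.120 m/s

Rearranging Darcy-Weisbach: V = √(2·ΔP·D/(f·L·ρ)). With ε/D = 1.2e-06/0.195 = 6.15e-06, iterate starting from f = 0.02:
  f = 0.02 → V = √(2·136·0.195/(0.02·162·993)) = 0.1284 m/s; Re = ρVD/μ = 3.378e+04; f → 0.02268
  f = 0.02268 → V = 0.1206 m/s; Re = 3.172e+04; f → 0.02302
  f = 0.02302 → V = 0.1197 m/s; Re = 3.149e+04; f → 0.02306
Converged (Δf/f < 1%). With the final f = 0.02306: V = √(2·136·0.195/(0.02306·162·993)) = 0.1196 m/s.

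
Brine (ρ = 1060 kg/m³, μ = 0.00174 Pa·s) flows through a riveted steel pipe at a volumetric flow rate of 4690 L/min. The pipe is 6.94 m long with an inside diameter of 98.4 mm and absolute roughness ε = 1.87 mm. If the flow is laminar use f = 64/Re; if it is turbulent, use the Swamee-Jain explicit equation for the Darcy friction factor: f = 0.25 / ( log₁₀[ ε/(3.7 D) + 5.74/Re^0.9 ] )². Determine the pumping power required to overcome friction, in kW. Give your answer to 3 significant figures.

P ≈ 14.8 kW

Q = 4690 L/min = 4690/60000 = 0.07817 m³/s.
Cross-sectional area A = πD²/4 = π(0.0984)²/4 = 0.007605 m²; mean velocity V = Q/A = 0.07817/0.007605 = 10.28 m/s.
Reynolds number Re = ρVD/μ = 1060 · 10.28 · 0.0984 / 0.00174 = 6.162e+05.
Re > 4000 → turbulent. Relative roughness ε/D = 0.00187/0.0984 = 0.019. Swamee-Jain: f = 0.25/(log₁₀[0.019/3.7 + 5.74/6.162e+05^0.9])² = 0.25/(log₁₀[0.00514 + 3.53e-05])² = 0.25/(-2.286)² = 0.04782.
Darcy-Weisbach: ΔP = f(L/D)(ρV²/2) = 0.04782·(6.94/0.0984)·(1060·10.28²/2) = 0.04782·70.53·5.6e+04 = 1.889e+05 Pa.
Pumping power P = QΔP = 0.07817·1.889e+05 = 14760 W = 14.8 kW.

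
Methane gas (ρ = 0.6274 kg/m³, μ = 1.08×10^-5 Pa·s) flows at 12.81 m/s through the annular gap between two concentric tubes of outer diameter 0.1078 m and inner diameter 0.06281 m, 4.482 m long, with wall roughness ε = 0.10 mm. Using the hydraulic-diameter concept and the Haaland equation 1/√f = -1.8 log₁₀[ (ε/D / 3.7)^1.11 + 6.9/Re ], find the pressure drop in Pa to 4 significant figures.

Hydraulic diameter D_h = 4A/P = D_o - D_i = 0.1078 - 0.06281 = 0.04499 m.
Re = ρVD_h/μ = 0.6274·12.81·0.04499/1.08e-05 = 3.348e+04.
ε/D_h = 0.0001/0.04499 = 0.00222; Haaland gives 1/√f = -1.8 log₁₀[0.000266+0.000206] = 5.987, so f = 0.0279.
ΔP = f(L/D_h)(ρV²/2) = 0.0279·4.482/0.04499·51.48 = 143.1 Pa.

ΔP ≈ 143.1 Pa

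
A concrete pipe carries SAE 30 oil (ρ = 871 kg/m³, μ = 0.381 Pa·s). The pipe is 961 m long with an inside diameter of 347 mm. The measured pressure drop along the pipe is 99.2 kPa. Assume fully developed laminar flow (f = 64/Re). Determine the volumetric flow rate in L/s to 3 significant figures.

For laminar flow, f = 64/Re with Re = ρVD/μ, so Darcy-Weisbach reduces to ΔP = 32μLV/D². Solving for V: V = ΔP·D²/(32μL) = 9.92e+04·(0.347)²/(32·0.381·961) = 1.019 m/s.
Check: Re = ρVD/μ = 871·1.019·0.347/0.381 = 808.7 < 2300, so the laminar assumption holds.
Q = V·A = 1.019·(π/4·0.347²) = 0.09641 m³/s = 96.4 L/s.

Q ≈ 96.4 L/s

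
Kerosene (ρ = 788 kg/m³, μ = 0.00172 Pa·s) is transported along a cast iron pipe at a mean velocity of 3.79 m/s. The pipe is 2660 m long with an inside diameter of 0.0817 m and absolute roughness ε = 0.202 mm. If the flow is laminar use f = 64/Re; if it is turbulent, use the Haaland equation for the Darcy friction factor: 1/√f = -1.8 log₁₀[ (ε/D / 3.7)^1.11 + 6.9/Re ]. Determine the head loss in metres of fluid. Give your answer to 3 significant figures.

Reynolds number Re = ρVD/μ = 788 · 3.79 · 0.0817 / 0.00172 = 1.419e+05.
Re > 4000 → turbulent. Relative roughness ε/D = 0.000202/0.0817 = 0.00247. Haaland: 1/√f = -1.8 log₁₀[(0.00247/3.7)^1.11 + 6.9/1.419e+05] = -1.8 log₁₀[0.000299 + 4.86e-05] = 6.226, so f = 0.0258.
Darcy-Weisbach: ΔP = f(L/D)(ρV²/2) = 0.0258·(2660/0.0817)·(788·3.79²/2) = 0.0258·3.256e+04·5659 = 4.754e+06 Pa.
Head loss h_f = ΔP/(ρg) = 4.754e+06/(788·9.81) = 615 m.

h_f ≈ 615 m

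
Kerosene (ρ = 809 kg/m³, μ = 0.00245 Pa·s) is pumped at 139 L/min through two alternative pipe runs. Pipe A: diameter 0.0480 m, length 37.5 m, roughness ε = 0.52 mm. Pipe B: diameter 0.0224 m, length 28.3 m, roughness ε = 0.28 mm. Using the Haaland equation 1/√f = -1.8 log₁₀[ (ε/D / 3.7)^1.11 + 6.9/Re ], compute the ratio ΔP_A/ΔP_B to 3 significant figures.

Pipe A: V = Q/A = 0.002317/0.00181 = 1.28 m/s; Re = 2.029e+04; ε/D = 0.0108; Haaland → f = 0.04155; ΔP_A = f(L/D)(ρV²/2) = 2.152e+04 Pa.
Pipe B: V = Q/A = 0.002317/0.0003941 = 5.879 m/s; Re = 4.348e+04; ε/D = 0.0125; Haaland → f = 0.04213; ΔP_B = f(L/D)(ρV²/2) = 7.441e+05 Pa.
ΔP_A/ΔP_B = 2.152e+04/7.441e+05 = 0.0289.

ΔP_A/ΔP_B ≈ 0.0289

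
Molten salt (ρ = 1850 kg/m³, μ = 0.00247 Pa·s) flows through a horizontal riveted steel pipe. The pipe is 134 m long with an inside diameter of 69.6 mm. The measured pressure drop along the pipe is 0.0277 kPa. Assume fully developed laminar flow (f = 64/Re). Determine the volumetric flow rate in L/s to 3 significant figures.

For laminar flow, f = 64/Re with Re = ρVD/μ, so Darcy-Weisbach reduces to ΔP = 32μLV/D². Solving for V: V = ΔP·D²/(32μL) = 27.7·(0.0696)²/(32·0.00247·134) = 0.01267 m/s.
Check: Re = ρVD/μ = 1850·0.01267·0.0696/0.00247 = 660.4 < 2300, so the laminar assumption holds.
Q = V·A = 0.01267·(π/4·0.0696²) = 4.82e-05 m³/s = 0.0482 L/s.

Q ≈ 0.0482 L/s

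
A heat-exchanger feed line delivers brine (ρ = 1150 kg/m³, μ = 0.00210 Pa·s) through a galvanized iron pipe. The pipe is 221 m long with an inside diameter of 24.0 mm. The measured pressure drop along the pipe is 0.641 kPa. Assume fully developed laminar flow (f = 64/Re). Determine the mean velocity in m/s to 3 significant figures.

V ≈ 0.0249 m/s

For laminar flow, f = 64/Re with Re = ρVD/μ, so Darcy-Weisbach reduces to ΔP = 32μLV/D². Solving for V: V = ΔP·D²/(32μL) = 641·(0.024)²/(32·0.0021·221) = 0.02486 m/s.
Check: Re = ρVD/μ = 1150·0.02486·0.024/0.0021 = 326.7 < 2300, so the laminar assumption holds.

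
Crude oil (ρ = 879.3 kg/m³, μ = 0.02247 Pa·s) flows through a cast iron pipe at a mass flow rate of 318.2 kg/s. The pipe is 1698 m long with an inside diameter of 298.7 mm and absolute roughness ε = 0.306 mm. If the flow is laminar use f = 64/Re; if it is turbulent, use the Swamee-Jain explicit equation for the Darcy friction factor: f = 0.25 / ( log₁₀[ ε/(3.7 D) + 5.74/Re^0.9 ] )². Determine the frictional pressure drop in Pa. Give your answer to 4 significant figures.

ΔP ≈ 1578000 Pa

A = πD²/4 = π(0.2987)²/4 = 0.07007 m²; mean velocity V = ṁ/(ρA) = 318.2/(879.3 · 0.07007) = 5.164 m/s.
Reynolds number Re = ρVD/μ = 879.3 · 5.164 · 0.2987 / 0.0225 = 6.036e+04.
Re > 4000 → turbulent. Relative roughness ε/D = 0.000306/0.2987 = 0.00102. Swamee-Jain: f = 0.25/(log₁₀[0.00102/3.7 + 5.74/6.036e+04^0.9])² = 0.25/(log₁₀[0.000277 + 0.000286])² = 0.25/(-3.25)² = 0.02367.
Darcy-Weisbach: ΔP = f(L/D)(ρV²/2) = 0.02367·(1698/0.2987)·(879.3·5.164²/2) = 0.02367·5685·1.172e+04 = 1.578e+06 Pa.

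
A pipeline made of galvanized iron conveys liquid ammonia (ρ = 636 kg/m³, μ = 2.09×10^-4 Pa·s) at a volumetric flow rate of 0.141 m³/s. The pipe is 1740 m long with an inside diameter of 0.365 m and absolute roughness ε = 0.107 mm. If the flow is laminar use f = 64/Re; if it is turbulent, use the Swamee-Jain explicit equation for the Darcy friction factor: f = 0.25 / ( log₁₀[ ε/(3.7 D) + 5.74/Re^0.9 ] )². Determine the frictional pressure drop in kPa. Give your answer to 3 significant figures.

ΔP ≈ 42.5 kPa

Cross-sectional area A = πD²/4 = π(0.365)²/4 = 0.1046 m²; mean velocity V = Q/A = 0.141/0.1046 = 1.348 m/s.
Reynolds number Re = ρVD/μ = 636 · 1.348 · 0.365 / 0.000209 = 1.497e+06.
Re > 4000 → turbulent. Relative roughness ε/D = 0.000107/0.365 = 0.000293. Swamee-Jain: f = 0.25/(log₁₀[0.000293/3.7 + 5.74/1.497e+06^0.9])² = 0.25/(log₁₀[7.92e-05 + 1.59e-05])² = 0.25/(-4.022)² = 0.01546.
Darcy-Weisbach: ΔP = f(L/D)(ρV²/2) = 0.01546·(1740/0.365)·(636·1.348²/2) = 0.01546·4767·577.4 = 4.255e+04 Pa.
ΔP = 4.255e+04 Pa = 42.5 kPa.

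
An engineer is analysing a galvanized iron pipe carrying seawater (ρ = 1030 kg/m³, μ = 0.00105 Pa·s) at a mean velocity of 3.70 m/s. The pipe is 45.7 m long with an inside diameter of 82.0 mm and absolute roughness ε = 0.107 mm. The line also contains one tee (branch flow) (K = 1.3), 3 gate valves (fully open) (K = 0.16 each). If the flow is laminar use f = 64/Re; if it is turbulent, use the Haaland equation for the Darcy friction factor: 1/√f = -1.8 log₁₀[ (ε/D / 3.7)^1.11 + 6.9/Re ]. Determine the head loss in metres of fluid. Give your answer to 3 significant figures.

h_f ≈ 9.69 m

Reynolds number Re = ρVD/μ = 1030 · 3.7 · 0.082 / 0.00105 = 2.976e+05.
Re > 4000 → turbulent. Relative roughness ε/D = 0.000107/0.082 = 0.0013. Haaland: 1/√f = -1.8 log₁₀[(0.0013/3.7)^1.11 + 6.9/2.976e+05] = -1.8 log₁₀[0.000147 + 2.32e-05] = 6.784, so f = 0.02173.
Total minor-loss coefficient ΣK = 1·1.3 + 3·0.16 = 1.78.
ΔP = [f·L/D + ΣK]·(ρV²/2) = [0.02173·45.7/0.082 + 1.78]·(1030·3.7²/2) = [12.11 + 1.78]·7050 = 9.793e+04 Pa.
Head loss h_f = ΔP/(ρg) = 9.793e+04/(1030·9.81) = 9.69 m.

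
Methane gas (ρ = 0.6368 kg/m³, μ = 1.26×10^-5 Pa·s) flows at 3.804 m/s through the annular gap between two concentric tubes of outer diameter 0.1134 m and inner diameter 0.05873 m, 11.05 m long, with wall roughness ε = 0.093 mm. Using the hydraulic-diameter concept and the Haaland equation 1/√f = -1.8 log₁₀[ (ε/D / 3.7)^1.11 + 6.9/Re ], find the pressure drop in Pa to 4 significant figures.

Hydraulic diameter D_h = 4A/P = D_o - D_i = 0.1134 - 0.05873 = 0.05467 m.
Re = ρVD_h/μ = 0.6368·3.804·0.05467/1.26e-05 = 1.051e+04.
ε/D_h = 9.3e-05/0.05467 = 0.0017; Haaland gives 1/√f = -1.8 log₁₀[0.000197+0.000656] = 5.523, so f = 0.03278.
ΔP = f(L/D_h)(ρV²/2) = 0.03278·11.05/0.05467·4.607 = 30.52 Pa.

ΔP ≈ 30.52 Pa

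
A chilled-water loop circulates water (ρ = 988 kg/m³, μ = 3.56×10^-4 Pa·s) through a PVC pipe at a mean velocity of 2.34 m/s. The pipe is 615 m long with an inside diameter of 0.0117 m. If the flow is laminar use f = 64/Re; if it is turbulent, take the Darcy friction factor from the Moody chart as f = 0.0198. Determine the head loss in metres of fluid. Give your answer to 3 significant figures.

Reynolds number Re = ρVD/μ = 988 · 2.34 · 0.0117 / 0.000356 = 7.598e+04.
Re > 4000 → turbulent; use the Moody-chart value f = 0.0198.
Darcy-Weisbach: ΔP = f(L/D)(ρV²/2) = 0.0198·(615/0.0117)·(988·2.34²/2) = 0.0198·5.256e+04·2705 = 2.815e+06 Pa.
Head loss h_f = ΔP/(ρg) = 2.815e+06/(988·9.81) = 290 m.

h_f ≈ 290 m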